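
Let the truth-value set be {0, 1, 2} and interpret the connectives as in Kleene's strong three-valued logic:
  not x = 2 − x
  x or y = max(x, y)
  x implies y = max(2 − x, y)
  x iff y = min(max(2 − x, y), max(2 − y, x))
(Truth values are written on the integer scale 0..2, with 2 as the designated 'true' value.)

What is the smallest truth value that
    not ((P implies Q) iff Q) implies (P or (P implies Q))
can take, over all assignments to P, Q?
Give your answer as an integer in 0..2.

Take P = 1, Q = 0:
P implies Q = 1 implies 0 = 1
(P implies Q) iff Q = 1 iff 0 = 1
not ((P implies Q) iff Q) = not 1 = 1
P implies Q = 1 implies 0 = 1
P or (P implies Q) = 1 or 1 = 1
not ((P implies Q) iff Q) implies (P or (P implies Q)) = 1 implies 1 = 1
No assignment yields a value below 1, so this is the minimum.

1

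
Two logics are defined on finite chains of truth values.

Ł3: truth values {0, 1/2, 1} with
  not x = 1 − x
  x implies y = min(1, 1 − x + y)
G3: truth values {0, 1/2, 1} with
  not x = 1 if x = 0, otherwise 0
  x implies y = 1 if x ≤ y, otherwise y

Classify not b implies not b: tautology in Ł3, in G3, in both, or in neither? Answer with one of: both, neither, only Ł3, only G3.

both

In Ł3: every assignment gives 1 — tautology.
In G3: every assignment gives 1 — tautology.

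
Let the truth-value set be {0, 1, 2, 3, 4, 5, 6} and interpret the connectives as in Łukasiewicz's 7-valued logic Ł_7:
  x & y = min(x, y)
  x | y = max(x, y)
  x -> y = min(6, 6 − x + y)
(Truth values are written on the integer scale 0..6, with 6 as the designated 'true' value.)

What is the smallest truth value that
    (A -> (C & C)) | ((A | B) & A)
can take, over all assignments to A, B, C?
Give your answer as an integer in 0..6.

Take A = 3, B = 0, C = 0:
C & C = 0 & 0 = 0
A -> (C & C) = 3 -> 0 = 3
A | B = 3 | 0 = 3
(A | B) & A = 3 & 3 = 3
(A -> (C & C)) | ((A | B) & A) = 3 | 3 = 3
No assignment yields a value below 3, so this is the minimum.

3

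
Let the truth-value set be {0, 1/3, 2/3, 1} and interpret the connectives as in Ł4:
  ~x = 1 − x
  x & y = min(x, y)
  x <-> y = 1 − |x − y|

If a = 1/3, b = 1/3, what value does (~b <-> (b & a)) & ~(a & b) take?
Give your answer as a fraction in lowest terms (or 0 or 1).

~b = ~1/3 = 2/3
b & a = 1/3 & 1/3 = 1/3
~b <-> (b & a) = 2/3 <-> 1/3 = 2/3
a & b = 1/3 & 1/3 = 1/3
~(a & b) = ~1/3 = 2/3
(~b <-> (b & a)) & ~(a & b) = 2/3 & 2/3 = 2/3

2/3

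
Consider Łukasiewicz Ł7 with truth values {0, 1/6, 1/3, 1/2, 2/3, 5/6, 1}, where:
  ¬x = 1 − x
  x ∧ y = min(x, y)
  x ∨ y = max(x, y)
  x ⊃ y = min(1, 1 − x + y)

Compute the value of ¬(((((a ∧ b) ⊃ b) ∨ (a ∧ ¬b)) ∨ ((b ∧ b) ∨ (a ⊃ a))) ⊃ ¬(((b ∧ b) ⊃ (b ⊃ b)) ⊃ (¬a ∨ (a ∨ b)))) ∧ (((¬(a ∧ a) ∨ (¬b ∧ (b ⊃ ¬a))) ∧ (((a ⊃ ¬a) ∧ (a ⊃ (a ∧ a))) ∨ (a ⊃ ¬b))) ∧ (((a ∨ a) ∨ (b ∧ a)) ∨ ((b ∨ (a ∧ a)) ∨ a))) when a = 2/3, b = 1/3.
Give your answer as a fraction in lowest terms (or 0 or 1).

a ∧ b = 2/3 ∧ 1/3 = 1/3
(a ∧ b) ⊃ b = 1/3 ⊃ 1/3 = 1
¬b = ¬1/3 = 2/3
a ∧ ¬b = 2/3 ∧ 2/3 = 2/3
((a ∧ b) ⊃ b) ∨ (a ∧ ¬b) = 1 ∨ 2/3 = 1
b ∧ b = 1/3 ∧ 1/3 = 1/3
a ⊃ a = 2/3 ⊃ 2/3 = 1
(b ∧ b) ∨ (a ⊃ a) = 1/3 ∨ 1 = 1
(((a ∧ b) ⊃ b) ∨ (a ∧ ¬b)) ∨ ((b ∧ b) ∨ (a ⊃ a)) = 1 ∨ 1 = 1
b ∧ b = 1/3 ∧ 1/3 = 1/3
b ⊃ b = 1/3 ⊃ 1/3 = 1
(b ∧ b) ⊃ (b ⊃ b) = 1/3 ⊃ 1 = 1
¬a = ¬2/3 = 1/3
a ∨ b = 2/3 ∨ 1/3 = 2/3
¬a ∨ (a ∨ b) = 1/3 ∨ 2/3 = 2/3
((b ∧ b) ⊃ (b ⊃ b)) ⊃ (¬a ∨ (a ∨ b)) = 1 ⊃ 2/3 = 2/3
¬(((b ∧ b) ⊃ (b ⊃ b)) ⊃ (¬a ∨ (a ∨ b))) = ¬2/3 = 1/3
((((a ∧ b) ⊃ b) ∨ (a ∧ ¬b)) ∨ ((b ∧ b) ∨ (a ⊃ a))) ⊃ ¬(((b ∧ b) ⊃ (b ⊃ b)) ⊃ (¬a ∨ (a ∨ b))) = 1 ⊃ 1/3 = 1/3
¬(((((a ∧ b) ⊃ b) ∨ (a ∧ ¬b)) ∨ ((b ∧ b) ∨ (a ⊃ a))) ⊃ ¬(((b ∧ b) ⊃ (b ⊃ b)) ⊃ (¬a ∨ (a ∨ b)))) = ¬1/3 = 2/3
a ∧ a = 2/3 ∧ 2/3 = 2/3
¬(a ∧ a) = ¬2/3 = 1/3
¬b = ¬1/3 = 2/3
¬a = ¬2/3 = 1/3
b ⊃ ¬a = 1/3 ⊃ 1/3 = 1
¬b ∧ (b ⊃ ¬a) = 2/3 ∧ 1 = 2/3
¬(a ∧ a) ∨ (¬b ∧ (b ⊃ ¬a)) = 1/3 ∨ 2/3 = 2/3
¬a = ¬2/3 = 1/3
a ⊃ ¬a = 2/3 ⊃ 1/3 = 2/3
a ∧ a = 2/3 ∧ 2/3 = 2/3
a ⊃ (a ∧ a) = 2/3 ⊃ 2/3 = 1
(a ⊃ ¬a) ∧ (a ⊃ (a ∧ a)) = 2/3 ∧ 1 = 2/3
¬b = ¬1/3 = 2/3
a ⊃ ¬b = 2/3 ⊃ 2/3 = 1
((a ⊃ ¬a) ∧ (a ⊃ (a ∧ a))) ∨ (a ⊃ ¬b) = 2/3 ∨ 1 = 1
(¬(a ∧ a) ∨ (¬b ∧ (b ⊃ ¬a))) ∧ (((a ⊃ ¬a) ∧ (a ⊃ (a ∧ a))) ∨ (a ⊃ ¬b)) = 2/3 ∧ 1 = 2/3
a ∨ a = 2/3 ∨ 2/3 = 2/3
b ∧ a = 1/3 ∧ 2/3 = 1/3
(a ∨ a) ∨ (b ∧ a) = 2/3 ∨ 1/3 = 2/3
a ∧ a = 2/3 ∧ 2/3 = 2/3
b ∨ (a ∧ a) = 1/3 ∨ 2/3 = 2/3
(b ∨ (a ∧ a)) ∨ a = 2/3 ∨ 2/3 = 2/3
((a ∨ a) ∨ (b ∧ a)) ∨ ((b ∨ (a ∧ a)) ∨ a) = 2/3 ∨ 2/3 = 2/3
((¬(a ∧ a) ∨ (¬b ∧ (b ⊃ ¬a))) ∧ (((a ⊃ ¬a) ∧ (a ⊃ (a ∧ a))) ∨ (a ⊃ ¬b))) ∧ (((a ∨ a) ∨ (b ∧ a)) ∨ ((b ∨ (a ∧ a)) ∨ a)) = 2/3 ∧ 2/3 = 2/3
¬(((((a ∧ b) ⊃ b) ∨ (a ∧ ¬b)) ∨ ((b ∧ b) ∨ (a ⊃ a))) ⊃ ¬(((b ∧ b) ⊃ (b ⊃ b)) ⊃ (¬a ∨ (a ∨ b)))) ∧ (((¬(a ∧ a) ∨ (¬b ∧ (b ⊃ ¬a))) ∧ (((a ⊃ ¬a) ∧ (a ⊃ (a ∧ a))) ∨ (a ⊃ ¬b))) ∧ (((a ∨ a) ∨ (b ∧ a)) ∨ ((b ∨ (a ∧ a)) ∨ a))) = 2/3 ∧ 2/3 = 2/3

2/3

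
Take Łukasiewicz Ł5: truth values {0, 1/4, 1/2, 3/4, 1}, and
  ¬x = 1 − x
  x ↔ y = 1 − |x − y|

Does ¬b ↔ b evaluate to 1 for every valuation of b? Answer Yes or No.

No

Counterexample: take b = 0.
¬b = ¬0 = 1
¬b ↔ b = 1 ↔ 0 = 0
This gives 0 ≠ 1.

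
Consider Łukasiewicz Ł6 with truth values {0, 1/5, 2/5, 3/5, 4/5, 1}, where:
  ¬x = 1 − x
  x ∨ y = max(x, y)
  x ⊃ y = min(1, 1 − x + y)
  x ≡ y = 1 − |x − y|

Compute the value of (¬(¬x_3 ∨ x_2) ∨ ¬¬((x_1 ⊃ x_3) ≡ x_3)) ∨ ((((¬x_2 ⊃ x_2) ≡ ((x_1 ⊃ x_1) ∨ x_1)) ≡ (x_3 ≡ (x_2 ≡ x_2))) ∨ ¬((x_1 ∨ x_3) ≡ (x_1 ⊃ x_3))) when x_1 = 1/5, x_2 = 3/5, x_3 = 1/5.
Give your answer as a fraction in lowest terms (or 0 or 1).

¬x_3 = ¬1/5 = 4/5
¬x_3 ∨ x_2 = 4/5 ∨ 3/5 = 4/5
¬(¬x_3 ∨ x_2) = ¬4/5 = 1/5
x_1 ⊃ x_3 = 1/5 ⊃ 1/5 = 1
(x_1 ⊃ x_3) ≡ x_3 = 1 ≡ 1/5 = 1/5
¬((x_1 ⊃ x_3) ≡ x_3) = ¬1/5 = 4/5
¬¬((x_1 ⊃ x_3) ≡ x_3) = ¬4/5 = 1/5
¬(¬x_3 ∨ x_2) ∨ ¬¬((x_1 ⊃ x_3) ≡ x_3) = 1/5 ∨ 1/5 = 1/5
¬x_2 = ¬3/5 = 2/5
¬x_2 ⊃ x_2 = 2/5 ⊃ 3/5 = 1
x_1 ⊃ x_1 = 1/5 ⊃ 1/5 = 1
(x_1 ⊃ x_1) ∨ x_1 = 1 ∨ 1/5 = 1
(¬x_2 ⊃ x_2) ≡ ((x_1 ⊃ x_1) ∨ x_1) = 1 ≡ 1 = 1
x_2 ≡ x_2 = 3/5 ≡ 3/5 = 1
x_3 ≡ (x_2 ≡ x_2) = 1/5 ≡ 1 = 1/5
((¬x_2 ⊃ x_2) ≡ ((x_1 ⊃ x_1) ∨ x_1)) ≡ (x_3 ≡ (x_2 ≡ x_2)) = 1 ≡ 1/5 = 1/5
x_1 ∨ x_3 = 1/5 ∨ 1/5 = 1/5
x_1 ⊃ x_3 = 1/5 ⊃ 1/5 = 1
(x_1 ∨ x_3) ≡ (x_1 ⊃ x_3) = 1/5 ≡ 1 = 1/5
¬((x_1 ∨ x_3) ≡ (x_1 ⊃ x_3)) = ¬1/5 = 4/5
(((¬x_2 ⊃ x_2) ≡ ((x_1 ⊃ x_1) ∨ x_1)) ≡ (x_3 ≡ (x_2 ≡ x_2))) ∨ ¬((x_1 ∨ x_3) ≡ (x_1 ⊃ x_3)) = 1/5 ∨ 4/5 = 4/5
(¬(¬x_3 ∨ x_2) ∨ ¬¬((x_1 ⊃ x_3) ≡ x_3)) ∨ ((((¬x_2 ⊃ x_2) ≡ ((x_1 ⊃ x_1) ∨ x_1)) ≡ (x_3 ≡ (x_2 ≡ x_2))) ∨ ¬((x_1 ∨ x_3) ≡ (x_1 ⊃ x_3))) = 1/5 ∨ 4/5 = 4/5

4/5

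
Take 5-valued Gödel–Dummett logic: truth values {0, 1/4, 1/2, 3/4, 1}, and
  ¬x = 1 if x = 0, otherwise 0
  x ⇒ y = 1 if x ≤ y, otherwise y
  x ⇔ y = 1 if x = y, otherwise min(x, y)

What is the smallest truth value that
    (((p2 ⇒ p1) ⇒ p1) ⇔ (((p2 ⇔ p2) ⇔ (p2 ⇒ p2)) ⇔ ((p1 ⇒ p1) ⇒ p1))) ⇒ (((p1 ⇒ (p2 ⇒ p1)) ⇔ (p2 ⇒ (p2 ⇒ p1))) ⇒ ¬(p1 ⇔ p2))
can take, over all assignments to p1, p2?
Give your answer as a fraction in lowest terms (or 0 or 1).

0

Take p1 = 0, p2 = 0:
p2 ⇒ p1 = 0 ⇒ 0 = 1
(p2 ⇒ p1) ⇒ p1 = 1 ⇒ 0 = 0
p2 ⇔ p2 = 0 ⇔ 0 = 1
p2 ⇒ p2 = 0 ⇒ 0 = 1
(p2 ⇔ p2) ⇔ (p2 ⇒ p2) = 1 ⇔ 1 = 1
p1 ⇒ p1 = 0 ⇒ 0 = 1
(p1 ⇒ p1) ⇒ p1 = 1 ⇒ 0 = 0
((p2 ⇔ p2) ⇔ (p2 ⇒ p2)) ⇔ ((p1 ⇒ p1) ⇒ p1) = 1 ⇔ 0 = 0
((p2 ⇒ p1) ⇒ p1) ⇔ (((p2 ⇔ p2) ⇔ (p2 ⇒ p2)) ⇔ ((p1 ⇒ p1) ⇒ p1)) = 0 ⇔ 0 = 1
p2 ⇒ p1 = 0 ⇒ 0 = 1
p1 ⇒ (p2 ⇒ p1) = 0 ⇒ 1 = 1
p2 ⇒ p1 = 0 ⇒ 0 = 1
p2 ⇒ (p2 ⇒ p1) = 0 ⇒ 1 = 1
(p1 ⇒ (p2 ⇒ p1)) ⇔ (p2 ⇒ (p2 ⇒ p1)) = 1 ⇔ 1 = 1
p1 ⇔ p2 = 0 ⇔ 0 = 1
¬(p1 ⇔ p2) = ¬1 = 0
((p1 ⇒ (p2 ⇒ p1)) ⇔ (p2 ⇒ (p2 ⇒ p1))) ⇒ ¬(p1 ⇔ p2) = 1 ⇒ 0 = 0
(((p2 ⇒ p1) ⇒ p1) ⇔ (((p2 ⇔ p2) ⇔ (p2 ⇒ p2)) ⇔ ((p1 ⇒ p1) ⇒ p1))) ⇒ (((p1 ⇒ (p2 ⇒ p1)) ⇔ (p2 ⇒ (p2 ⇒ p1))) ⇒ ¬(p1 ⇔ p2)) = 1 ⇒ 0 = 0
No assignment yields a value below 0, so this is the minimum.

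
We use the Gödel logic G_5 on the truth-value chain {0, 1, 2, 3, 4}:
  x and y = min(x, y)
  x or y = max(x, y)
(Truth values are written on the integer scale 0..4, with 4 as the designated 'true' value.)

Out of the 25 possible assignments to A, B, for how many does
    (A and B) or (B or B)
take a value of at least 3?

10

value 4: 5 assignments (counts)
value 3: 5 assignments (counts)
value 2: 5 assignments
value 1: 5 assignments
value 0: 5 assignments
So 10 of the 25 assignments meet the threshold.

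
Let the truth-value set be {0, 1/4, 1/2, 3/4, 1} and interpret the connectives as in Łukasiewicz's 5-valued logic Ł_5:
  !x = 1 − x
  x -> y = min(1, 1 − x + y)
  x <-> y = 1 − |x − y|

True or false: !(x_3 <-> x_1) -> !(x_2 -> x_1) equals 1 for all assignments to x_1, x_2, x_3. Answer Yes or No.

Counterexample: take x_1 = 0, x_2 = 0, x_3 = 1/4.
x_3 <-> x_1 = 1/4 <-> 0 = 3/4
!(x_3 <-> x_1) = !3/4 = 1/4
x_2 -> x_1 = 0 -> 0 = 1
!(x_2 -> x_1) = !1 = 0
!(x_3 <-> x_1) -> !(x_2 -> x_1) = 1/4 -> 0 = 3/4
This gives 3/4 ≠ 1.

No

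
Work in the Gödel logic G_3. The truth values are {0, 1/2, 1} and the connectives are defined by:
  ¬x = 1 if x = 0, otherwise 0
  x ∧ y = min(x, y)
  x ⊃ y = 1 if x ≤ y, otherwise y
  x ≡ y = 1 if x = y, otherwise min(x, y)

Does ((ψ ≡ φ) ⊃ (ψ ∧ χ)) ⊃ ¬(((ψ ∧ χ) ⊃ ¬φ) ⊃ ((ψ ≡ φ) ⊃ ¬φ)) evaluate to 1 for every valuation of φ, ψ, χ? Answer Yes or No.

No

Counterexample: take φ = 0, ψ = 1/2, χ = 0.
ψ ≡ φ = 1/2 ≡ 0 = 0
ψ ∧ χ = 1/2 ∧ 0 = 0
(ψ ≡ φ) ⊃ (ψ ∧ χ) = 0 ⊃ 0 = 1
¬φ = ¬0 = 1
(ψ ∧ χ) ⊃ ¬φ = 0 ⊃ 1 = 1
(ψ ≡ φ) ⊃ ¬φ = 0 ⊃ 1 = 1
((ψ ∧ χ) ⊃ ¬φ) ⊃ ((ψ ≡ φ) ⊃ ¬φ) = 1 ⊃ 1 = 1
¬(((ψ ∧ χ) ⊃ ¬φ) ⊃ ((ψ ≡ φ) ⊃ ¬φ)) = ¬1 = 0
((ψ ≡ φ) ⊃ (ψ ∧ χ)) ⊃ ¬(((ψ ∧ χ) ⊃ ¬φ) ⊃ ((ψ ≡ φ) ⊃ ¬φ)) = 1 ⊃ 0 = 0
This gives 0 ≠ 1.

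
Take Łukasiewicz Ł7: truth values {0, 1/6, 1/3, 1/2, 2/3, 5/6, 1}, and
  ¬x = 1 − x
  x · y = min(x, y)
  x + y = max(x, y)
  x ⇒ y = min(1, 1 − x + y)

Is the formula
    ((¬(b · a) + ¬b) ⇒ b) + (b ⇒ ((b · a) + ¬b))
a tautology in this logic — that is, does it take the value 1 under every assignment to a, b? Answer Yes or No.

Counterexample: take a = 0, b = 2/3.
b · a = 2/3 · 0 = 0
¬(b · a) = ¬0 = 1
¬b = ¬2/3 = 1/3
¬(b · a) + ¬b = 1 + 1/3 = 1
(¬(b · a) + ¬b) ⇒ b = 1 ⇒ 2/3 = 2/3
b · a = 2/3 · 0 = 0
¬b = ¬2/3 = 1/3
(b · a) + ¬b = 0 + 1/3 = 1/3
b ⇒ ((b · a) + ¬b) = 2/3 ⇒ 1/3 = 2/3
((¬(b · a) + ¬b) ⇒ b) + (b ⇒ ((b · a) + ¬b)) = 2/3 + 2/3 = 2/3
This gives 2/3 ≠ 1.

No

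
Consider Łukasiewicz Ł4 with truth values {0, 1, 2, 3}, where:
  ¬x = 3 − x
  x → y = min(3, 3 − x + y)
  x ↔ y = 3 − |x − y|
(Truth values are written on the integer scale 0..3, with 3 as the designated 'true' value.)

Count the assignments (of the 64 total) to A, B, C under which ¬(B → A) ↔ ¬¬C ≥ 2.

37

value 3: 16 assignments (counts)
value 2: 21 assignments (counts)
value 1: 16 assignments
value 0: 11 assignments
So 37 of the 64 assignments meet the threshold.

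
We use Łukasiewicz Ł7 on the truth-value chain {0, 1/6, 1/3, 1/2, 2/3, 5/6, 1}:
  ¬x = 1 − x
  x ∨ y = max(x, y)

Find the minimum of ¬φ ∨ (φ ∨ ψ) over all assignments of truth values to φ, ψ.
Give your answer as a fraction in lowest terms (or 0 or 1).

1/2

Take φ = 1/2, ψ = 0:
¬φ = ¬1/2 = 1/2
φ ∨ ψ = 1/2 ∨ 0 = 1/2
¬φ ∨ (φ ∨ ψ) = 1/2 ∨ 1/2 = 1/2
No assignment yields a value below 1/2, so this is the minimum.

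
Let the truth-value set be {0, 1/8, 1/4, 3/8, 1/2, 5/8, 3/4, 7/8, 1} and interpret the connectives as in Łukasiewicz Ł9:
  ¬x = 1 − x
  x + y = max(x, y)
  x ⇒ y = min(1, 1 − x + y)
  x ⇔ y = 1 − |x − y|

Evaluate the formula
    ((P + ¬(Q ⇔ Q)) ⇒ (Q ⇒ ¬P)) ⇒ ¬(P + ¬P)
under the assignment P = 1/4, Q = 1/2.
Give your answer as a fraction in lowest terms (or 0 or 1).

Q ⇔ Q = 1/2 ⇔ 1/2 = 1
¬(Q ⇔ Q) = ¬1 = 0
P + ¬(Q ⇔ Q) = 1/4 + 0 = 1/4
¬P = ¬1/4 = 3/4
Q ⇒ ¬P = 1/2 ⇒ 3/4 = 1
(P + ¬(Q ⇔ Q)) ⇒ (Q ⇒ ¬P) = 1/4 ⇒ 1 = 1
¬P = ¬1/4 = 3/4
P + ¬P = 1/4 + 3/4 = 3/4
¬(P + ¬P) = ¬3/4 = 1/4
((P + ¬(Q ⇔ Q)) ⇒ (Q ⇒ ¬P)) ⇒ ¬(P + ¬P) = 1 ⇒ 1/4 = 1/4

1/4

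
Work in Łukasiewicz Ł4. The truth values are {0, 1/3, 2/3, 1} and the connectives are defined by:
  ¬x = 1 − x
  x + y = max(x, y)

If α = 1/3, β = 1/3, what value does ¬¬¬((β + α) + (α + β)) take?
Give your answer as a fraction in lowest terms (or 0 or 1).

2/3

β + α = 1/3 + 1/3 = 1/3
α + β = 1/3 + 1/3 = 1/3
(β + α) + (α + β) = 1/3 + 1/3 = 1/3
¬((β + α) + (α + β)) = ¬1/3 = 2/3
¬¬((β + α) + (α + β)) = ¬2/3 = 1/3
¬¬¬((β + α) + (α + β)) = ¬1/3 = 2/3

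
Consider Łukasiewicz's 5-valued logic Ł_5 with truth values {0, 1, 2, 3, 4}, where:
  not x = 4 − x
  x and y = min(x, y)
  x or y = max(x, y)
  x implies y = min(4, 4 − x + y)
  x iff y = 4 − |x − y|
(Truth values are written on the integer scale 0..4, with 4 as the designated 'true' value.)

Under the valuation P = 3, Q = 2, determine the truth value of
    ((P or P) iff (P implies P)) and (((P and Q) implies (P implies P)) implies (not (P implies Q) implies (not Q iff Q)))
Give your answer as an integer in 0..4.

P or P = 3 or 3 = 3
P implies P = 3 implies 3 = 4
(P or P) iff (P implies P) = 3 iff 4 = 3
P and Q = 3 and 2 = 2
P implies P = 3 implies 3 = 4
(P and Q) implies (P implies P) = 2 implies 4 = 4
P implies Q = 3 implies 2 = 3
not (P implies Q) = not 3 = 1
not Q = not 2 = 2
not Q iff Q = 2 iff 2 = 4
not (P implies Q) implies (not Q iff Q) = 1 implies 4 = 4
((P and Q) implies (P implies P)) implies (not (P implies Q) implies (not Q iff Q)) = 4 implies 4 = 4
((P or P) iff (P implies P)) and (((P and Q) implies (P implies P)) implies (not (P implies Q) implies (not Q iff Q))) = 3 and 4 = 3

3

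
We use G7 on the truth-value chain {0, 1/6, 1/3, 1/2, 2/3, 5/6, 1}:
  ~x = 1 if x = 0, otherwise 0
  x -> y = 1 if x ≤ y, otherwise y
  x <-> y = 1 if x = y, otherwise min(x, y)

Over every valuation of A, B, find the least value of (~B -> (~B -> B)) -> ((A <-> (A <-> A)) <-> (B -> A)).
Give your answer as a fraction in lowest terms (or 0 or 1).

Take A = 1/6, B = 1/6:
~B = ~1/6 = 0
~B = ~1/6 = 0
~B -> B = 0 -> 1/6 = 1
~B -> (~B -> B) = 0 -> 1 = 1
A <-> A = 1/6 <-> 1/6 = 1
A <-> (A <-> A) = 1/6 <-> 1 = 1/6
B -> A = 1/6 -> 1/6 = 1
(A <-> (A <-> A)) <-> (B -> A) = 1/6 <-> 1 = 1/6
(~B -> (~B -> B)) -> ((A <-> (A <-> A)) <-> (B -> A)) = 1 -> 1/6 = 1/6
No assignment yields a value below 1/6, so this is the minimum.

1/6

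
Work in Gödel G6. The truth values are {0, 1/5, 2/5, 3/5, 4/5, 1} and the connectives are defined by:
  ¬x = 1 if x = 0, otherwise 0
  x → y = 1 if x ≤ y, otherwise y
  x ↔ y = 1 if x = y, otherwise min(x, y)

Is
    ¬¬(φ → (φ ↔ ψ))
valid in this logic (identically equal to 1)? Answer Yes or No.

Counterexample: take φ = 1/5, ψ = 0.
φ ↔ ψ = 1/5 ↔ 0 = 0
φ → (φ ↔ ψ) = 1/5 → 0 = 0
¬(φ → (φ ↔ ψ)) = ¬0 = 1
¬¬(φ → (φ ↔ ψ)) = ¬1 = 0
This gives 0 ≠ 1.

No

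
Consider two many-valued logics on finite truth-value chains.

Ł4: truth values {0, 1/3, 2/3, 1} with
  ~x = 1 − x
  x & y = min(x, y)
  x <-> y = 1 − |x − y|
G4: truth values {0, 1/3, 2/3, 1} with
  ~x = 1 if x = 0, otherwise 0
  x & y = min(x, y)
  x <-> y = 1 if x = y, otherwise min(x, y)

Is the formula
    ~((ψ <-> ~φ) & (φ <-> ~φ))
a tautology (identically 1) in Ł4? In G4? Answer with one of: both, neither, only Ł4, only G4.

only G4

In Ł4: at φ = 1/3, ψ = 0 the value is 2/3 — not a tautology.
In G4: every assignment gives 1 — tautology.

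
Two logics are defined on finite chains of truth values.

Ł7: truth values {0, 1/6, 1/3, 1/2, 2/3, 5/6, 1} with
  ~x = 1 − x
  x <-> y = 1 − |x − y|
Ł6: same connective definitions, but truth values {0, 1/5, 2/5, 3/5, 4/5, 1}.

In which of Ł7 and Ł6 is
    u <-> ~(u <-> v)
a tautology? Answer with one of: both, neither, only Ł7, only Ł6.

neither

In Ł7: at u = 0, v = 1/6 the value is 5/6 — not a tautology.
In Ł6: at u = 0, v = 1/5 the value is 4/5 — not a tautology.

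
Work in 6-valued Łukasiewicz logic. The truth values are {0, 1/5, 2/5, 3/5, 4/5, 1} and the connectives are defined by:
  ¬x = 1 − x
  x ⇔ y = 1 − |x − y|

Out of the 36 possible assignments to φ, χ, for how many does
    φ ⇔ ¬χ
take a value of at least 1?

6

value 1: 6 assignments (counts)
value 4/5: 10 assignments
value 3/5: 8 assignments
value 2/5: 6 assignments
value 1/5: 4 assignments
value 0: 2 assignments
So 6 of the 36 assignments meet the threshold.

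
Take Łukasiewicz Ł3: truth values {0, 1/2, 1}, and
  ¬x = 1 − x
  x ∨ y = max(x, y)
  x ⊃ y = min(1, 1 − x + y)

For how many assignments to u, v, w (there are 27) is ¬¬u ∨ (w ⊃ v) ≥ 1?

21

value 1: 21 assignments (counts)
value 1/2: 5 assignments
value 0: 1 assignment
So 21 of the 27 assignments meet the threshold.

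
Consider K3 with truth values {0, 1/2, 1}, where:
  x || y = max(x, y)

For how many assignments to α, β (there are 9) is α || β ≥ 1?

5

α = 0, β = 0 ↦ 0  <
α = 0, β = 1/2 ↦ 1/2  <
α = 0, β = 1 ↦ 1  ≥
α = 1/2, β = 0 ↦ 1/2  <
α = 1/2, β = 1/2 ↦ 1/2  <
α = 1/2, β = 1 ↦ 1  ≥
α = 1, β = 0 ↦ 1  ≥
α = 1, β = 1/2 ↦ 1  ≥
α = 1, β = 1 ↦ 1  ≥
So 5 of the 9 assignments meet the threshold.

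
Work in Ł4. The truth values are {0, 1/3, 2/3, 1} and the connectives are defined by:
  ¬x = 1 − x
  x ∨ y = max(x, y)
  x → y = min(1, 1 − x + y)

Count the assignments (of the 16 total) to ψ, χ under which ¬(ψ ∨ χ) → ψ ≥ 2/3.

ψ = 0, χ = 0 ↦ 0  <
ψ = 0, χ = 1/3 ↦ 1/3  <
ψ = 0, χ = 2/3 ↦ 2/3  ≥
ψ = 0, χ = 1 ↦ 1  ≥
ψ = 1/3, χ = 0 ↦ 2/3  ≥
ψ = 1/3, χ = 1/3 ↦ 2/3  ≥
ψ = 1/3, χ = 2/3 ↦ 1  ≥
ψ = 1/3, χ = 1 ↦ 1  ≥
ψ = 2/3, χ = 0 ↦ 1  ≥
ψ = 2/3, χ = 1/3 ↦ 1  ≥
ψ = 2/3, χ = 2/3 ↦ 1  ≥
ψ = 2/3, χ = 1 ↦ 1  ≥
ψ = 1, χ = 0 ↦ 1  ≥
ψ = 1, χ = 1/3 ↦ 1  ≥
ψ = 1, χ = 2/3 ↦ 1  ≥
ψ = 1, χ = 1 ↦ 1  ≥
So 14 of the 16 assignments meet the threshold.

14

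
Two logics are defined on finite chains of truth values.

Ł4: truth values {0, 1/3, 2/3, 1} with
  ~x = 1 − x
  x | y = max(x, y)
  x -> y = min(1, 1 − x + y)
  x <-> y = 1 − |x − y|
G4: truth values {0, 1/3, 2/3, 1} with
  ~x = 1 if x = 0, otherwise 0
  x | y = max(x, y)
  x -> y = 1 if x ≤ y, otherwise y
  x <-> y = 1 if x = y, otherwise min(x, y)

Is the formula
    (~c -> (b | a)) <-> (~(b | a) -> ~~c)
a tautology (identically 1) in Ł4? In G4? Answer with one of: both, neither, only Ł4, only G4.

only Ł4

In Ł4: every assignment gives 1 — tautology.
In G4: at a = 0, b = 1/3, c = 0 the value is 1/3 — not a tautology.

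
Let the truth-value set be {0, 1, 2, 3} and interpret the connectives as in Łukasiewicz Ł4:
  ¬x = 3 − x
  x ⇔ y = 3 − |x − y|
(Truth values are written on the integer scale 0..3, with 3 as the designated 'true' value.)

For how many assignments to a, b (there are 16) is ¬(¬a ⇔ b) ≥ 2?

a = 0, b = 0 ↦ 3  ≥
a = 0, b = 1 ↦ 2  ≥
a = 0, b = 2 ↦ 1  <
a = 0, b = 3 ↦ 0  <
a = 1, b = 0 ↦ 2  ≥
a = 1, b = 1 ↦ 1  <
a = 1, b = 2 ↦ 0  <
a = 1, b = 3 ↦ 1  <
a = 2, b = 0 ↦ 1  <
a = 2, b = 1 ↦ 0  <
a = 2, b = 2 ↦ 1  <
a = 2, b = 3 ↦ 2  ≥
a = 3, b = 0 ↦ 0  <
a = 3, b = 1 ↦ 1  <
a = 3, b = 2 ↦ 2  ≥
a = 3, b = 3 ↦ 3  ≥
So 6 of the 16 assignments meet the threshold.

6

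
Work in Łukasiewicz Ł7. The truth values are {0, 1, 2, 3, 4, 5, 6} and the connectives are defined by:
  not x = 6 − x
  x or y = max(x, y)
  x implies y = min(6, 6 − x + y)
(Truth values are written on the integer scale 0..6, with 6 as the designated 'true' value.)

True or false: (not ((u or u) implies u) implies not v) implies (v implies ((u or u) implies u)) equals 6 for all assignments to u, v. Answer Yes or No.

Yes

At u = 0, v = 5, for instance:
u or u = 0 or 0 = 0
(u or u) implies u = 0 implies 0 = 6
not ((u or u) implies u) = not 6 = 0
not v = not 5 = 1
not ((u or u) implies u) implies not v = 0 implies 1 = 6
v implies ((u or u) implies u) = 5 implies 6 = 6
(not ((u or u) implies u) implies not v) implies (v implies ((u or u) implies u)) = 6 implies 6 = 6
and checking the remaining 48 assignments likewise gives ≥ 6 in every case.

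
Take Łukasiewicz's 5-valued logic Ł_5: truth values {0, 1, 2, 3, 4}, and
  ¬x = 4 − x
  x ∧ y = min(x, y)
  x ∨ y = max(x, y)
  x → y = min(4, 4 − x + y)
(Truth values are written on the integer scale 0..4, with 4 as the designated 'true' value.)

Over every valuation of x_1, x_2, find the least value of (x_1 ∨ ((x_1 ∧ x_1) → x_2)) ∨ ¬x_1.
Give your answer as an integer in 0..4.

2

Take x_1 = 2, x_2 = 0:
x_1 ∧ x_1 = 2 ∧ 2 = 2
(x_1 ∧ x_1) → x_2 = 2 → 0 = 2
x_1 ∨ ((x_1 ∧ x_1) → x_2) = 2 ∨ 2 = 2
¬x_1 = ¬2 = 2
(x_1 ∨ ((x_1 ∧ x_1) → x_2)) ∨ ¬x_1 = 2 ∨ 2 = 2
No assignment yields a value below 2, so this is the minimum.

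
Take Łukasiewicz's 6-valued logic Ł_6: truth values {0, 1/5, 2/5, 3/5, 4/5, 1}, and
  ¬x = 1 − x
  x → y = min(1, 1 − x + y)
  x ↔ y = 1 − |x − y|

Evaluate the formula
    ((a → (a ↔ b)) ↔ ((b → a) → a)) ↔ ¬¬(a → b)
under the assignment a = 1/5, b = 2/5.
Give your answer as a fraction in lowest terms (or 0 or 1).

2/5

a ↔ b = 1/5 ↔ 2/5 = 4/5
a → (a ↔ b) = 1/5 → 4/5 = 1
b → a = 2/5 → 1/5 = 4/5
(b → a) → a = 4/5 → 1/5 = 2/5
(a → (a ↔ b)) ↔ ((b → a) → a) = 1 ↔ 2/5 = 2/5
a → b = 1/5 → 2/5 = 1
¬(a → b) = ¬1 = 0
¬¬(a → b) = ¬0 = 1
((a → (a ↔ b)) ↔ ((b → a) → a)) ↔ ¬¬(a → b) = 2/5 ↔ 1 = 2/5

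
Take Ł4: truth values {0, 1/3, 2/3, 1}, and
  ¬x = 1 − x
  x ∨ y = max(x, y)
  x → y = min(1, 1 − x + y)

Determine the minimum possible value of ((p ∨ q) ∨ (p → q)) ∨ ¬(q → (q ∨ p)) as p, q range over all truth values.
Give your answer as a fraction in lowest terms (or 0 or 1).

Take p = 1/3, q = 0:
p ∨ q = 1/3 ∨ 0 = 1/3
p → q = 1/3 → 0 = 2/3
(p ∨ q) ∨ (p → q) = 1/3 ∨ 2/3 = 2/3
q ∨ p = 0 ∨ 1/3 = 1/3
q → (q ∨ p) = 0 → 1/3 = 1
¬(q → (q ∨ p)) = ¬1 = 0
((p ∨ q) ∨ (p → q)) ∨ ¬(q → (q ∨ p)) = 2/3 ∨ 0 = 2/3
No assignment yields a value below 2/3, so this is the minimum.

2/3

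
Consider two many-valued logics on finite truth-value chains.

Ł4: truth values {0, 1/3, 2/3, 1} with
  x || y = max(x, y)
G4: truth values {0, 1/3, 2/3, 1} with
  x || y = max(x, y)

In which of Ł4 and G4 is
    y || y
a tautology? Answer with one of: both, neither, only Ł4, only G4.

neither

In Ł4: at y = 0 the value is 0 — not a tautology.
In G4: at y = 0 the value is 0 — not a tautology.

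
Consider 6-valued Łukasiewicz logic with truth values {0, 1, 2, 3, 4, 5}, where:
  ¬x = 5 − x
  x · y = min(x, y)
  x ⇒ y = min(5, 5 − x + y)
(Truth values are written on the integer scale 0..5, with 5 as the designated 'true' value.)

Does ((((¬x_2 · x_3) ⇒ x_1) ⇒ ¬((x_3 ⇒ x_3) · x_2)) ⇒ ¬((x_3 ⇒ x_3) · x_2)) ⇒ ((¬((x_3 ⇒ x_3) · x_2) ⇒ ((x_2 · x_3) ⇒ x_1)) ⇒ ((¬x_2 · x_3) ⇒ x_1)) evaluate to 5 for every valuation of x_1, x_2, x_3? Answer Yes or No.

Counterexample: take x_1 = 0, x_2 = 0, x_3 = 1.
¬x_2 = ¬0 = 5
¬x_2 · x_3 = 5 · 1 = 1
(¬x_2 · x_3) ⇒ x_1 = 1 ⇒ 0 = 4
x_3 ⇒ x_3 = 1 ⇒ 1 = 5
(x_3 ⇒ x_3) · x_2 = 5 · 0 = 0
¬((x_3 ⇒ x_3) · x_2) = ¬0 = 5
((¬x_2 · x_3) ⇒ x_1) ⇒ ¬((x_3 ⇒ x_3) · x_2) = 4 ⇒ 5 = 5
x_3 ⇒ x_3 = 1 ⇒ 1 = 5
(x_3 ⇒ x_3) · x_2 = 5 · 0 = 0
¬((x_3 ⇒ x_3) · x_2) = ¬0 = 5
(((¬x_2 · x_3) ⇒ x_1) ⇒ ¬((x_3 ⇒ x_3) · x_2)) ⇒ ¬((x_3 ⇒ x_3) · x_2) = 5 ⇒ 5 = 5
x_3 ⇒ x_3 = 1 ⇒ 1 = 5
(x_3 ⇒ x_3) · x_2 = 5 · 0 = 0
¬((x_3 ⇒ x_3) · x_2) = ¬0 = 5
x_2 · x_3 = 0 · 1 = 0
(x_2 · x_3) ⇒ x_1 = 0 ⇒ 0 = 5
¬((x_3 ⇒ x_3) · x_2) ⇒ ((x_2 · x_3) ⇒ x_1) = 5 ⇒ 5 = 5
¬x_2 = ¬0 = 5
¬x_2 · x_3 = 5 · 1 = 1
(¬x_2 · x_3) ⇒ x_1 = 1 ⇒ 0 = 4
(¬((x_3 ⇒ x_3) · x_2) ⇒ ((x_2 · x_3) ⇒ x_1)) ⇒ ((¬x_2 · x_3) ⇒ x_1) = 5 ⇒ 4 = 4
((((¬x_2 · x_3) ⇒ x_1) ⇒ ¬((x_3 ⇒ x_3) · x_2)) ⇒ ¬((x_3 ⇒ x_3) · x_2)) ⇒ ((¬((x_3 ⇒ x_3) · x_2) ⇒ ((x_2 · x_3) ⇒ x_1)) ⇒ ((¬x_2 · x_3) ⇒ x_1)) = 5 ⇒ 4 = 4
This gives 4 ≠ 5.

No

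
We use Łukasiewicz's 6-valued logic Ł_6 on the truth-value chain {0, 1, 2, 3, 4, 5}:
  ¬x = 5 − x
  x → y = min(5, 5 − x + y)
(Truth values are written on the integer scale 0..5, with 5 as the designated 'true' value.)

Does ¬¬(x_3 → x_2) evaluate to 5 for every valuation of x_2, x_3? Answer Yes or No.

Counterexample: take x_2 = 0, x_3 = 1.
x_3 → x_2 = 1 → 0 = 4
¬(x_3 → x_2) = ¬4 = 1
¬¬(x_3 → x_2) = ¬1 = 4
This gives 4 ≠ 5.

No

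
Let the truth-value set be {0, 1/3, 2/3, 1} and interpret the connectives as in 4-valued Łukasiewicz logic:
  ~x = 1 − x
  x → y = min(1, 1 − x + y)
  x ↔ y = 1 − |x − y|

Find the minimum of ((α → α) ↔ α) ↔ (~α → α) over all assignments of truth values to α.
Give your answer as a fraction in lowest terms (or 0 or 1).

2/3

Take α = 1/3:
α → α = 1/3 → 1/3 = 1
(α → α) ↔ α = 1 ↔ 1/3 = 1/3
~α = ~1/3 = 2/3
~α → α = 2/3 → 1/3 = 2/3
((α → α) ↔ α) ↔ (~α → α) = 1/3 ↔ 2/3 = 2/3
No assignment yields a value below 2/3, so this is the minimum.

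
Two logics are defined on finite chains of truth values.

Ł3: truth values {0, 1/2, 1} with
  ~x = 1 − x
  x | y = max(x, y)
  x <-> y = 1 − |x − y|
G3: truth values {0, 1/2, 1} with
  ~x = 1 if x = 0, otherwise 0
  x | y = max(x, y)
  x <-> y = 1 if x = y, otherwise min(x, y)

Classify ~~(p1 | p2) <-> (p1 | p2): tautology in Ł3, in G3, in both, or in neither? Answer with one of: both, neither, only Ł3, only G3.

only Ł3

In Ł3: every assignment gives 1 — tautology.
In G3: at p1 = 0, p2 = 1/2 the value is 1/2 — not a tautology.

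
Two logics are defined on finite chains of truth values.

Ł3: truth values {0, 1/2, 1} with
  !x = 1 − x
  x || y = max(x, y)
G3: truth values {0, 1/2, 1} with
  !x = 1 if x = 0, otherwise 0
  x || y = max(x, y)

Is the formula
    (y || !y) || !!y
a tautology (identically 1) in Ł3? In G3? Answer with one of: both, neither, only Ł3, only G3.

only G3

In Ł3: at y = 1/2 the value is 1/2 — not a tautology.
In G3: every assignment gives 1 — tautology.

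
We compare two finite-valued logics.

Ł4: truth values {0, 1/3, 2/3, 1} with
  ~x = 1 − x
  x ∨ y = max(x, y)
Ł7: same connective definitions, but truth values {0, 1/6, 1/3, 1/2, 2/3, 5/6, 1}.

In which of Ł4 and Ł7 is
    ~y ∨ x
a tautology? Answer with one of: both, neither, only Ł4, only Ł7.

neither

In Ł4: at x = 0, y = 1/3 the value is 2/3 — not a tautology.
In Ł7: at x = 0, y = 1/6 the value is 5/6 — not a tautology.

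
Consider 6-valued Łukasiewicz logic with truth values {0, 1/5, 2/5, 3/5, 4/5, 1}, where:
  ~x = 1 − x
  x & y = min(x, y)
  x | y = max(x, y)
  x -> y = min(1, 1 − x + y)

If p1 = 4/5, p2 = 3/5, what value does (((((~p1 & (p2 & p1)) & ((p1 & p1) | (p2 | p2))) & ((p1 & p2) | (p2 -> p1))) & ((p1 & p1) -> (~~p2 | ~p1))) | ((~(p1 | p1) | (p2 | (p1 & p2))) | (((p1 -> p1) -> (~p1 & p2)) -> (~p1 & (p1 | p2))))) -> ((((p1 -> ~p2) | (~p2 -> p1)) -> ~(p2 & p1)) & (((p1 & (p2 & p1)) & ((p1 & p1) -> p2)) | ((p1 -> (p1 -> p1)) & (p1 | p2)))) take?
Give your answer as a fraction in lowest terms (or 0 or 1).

2/5

~p1 = ~4/5 = 1/5
p2 & p1 = 3/5 & 4/5 = 3/5
~p1 & (p2 & p1) = 1/5 & 3/5 = 1/5
p1 & p1 = 4/5 & 4/5 = 4/5
p2 | p2 = 3/5 | 3/5 = 3/5
(p1 & p1) | (p2 | p2) = 4/5 | 3/5 = 4/5
(~p1 & (p2 & p1)) & ((p1 & p1) | (p2 | p2)) = 1/5 & 4/5 = 1/5
p1 & p2 = 4/5 & 3/5 = 3/5
p2 -> p1 = 3/5 -> 4/5 = 1
(p1 & p2) | (p2 -> p1) = 3/5 | 1 = 1
((~p1 & (p2 & p1)) & ((p1 & p1) | (p2 | p2))) & ((p1 & p2) | (p2 -> p1)) = 1/5 & 1 = 1/5
p1 & p1 = 4/5 & 4/5 = 4/5
~p2 = ~3/5 = 2/5
~~p2 = ~2/5 = 3/5
~p1 = ~4/5 = 1/5
~~p2 | ~p1 = 3/5 | 1/5 = 3/5
(p1 & p1) -> (~~p2 | ~p1) = 4/5 -> 3/5 = 4/5
(((~p1 & (p2 & p1)) & ((p1 & p1) | (p2 | p2))) & ((p1 & p2) | (p2 -> p1))) & ((p1 & p1) -> (~~p2 | ~p1)) = 1/5 & 4/5 = 1/5
p1 | p1 = 4/5 | 4/5 = 4/5
~(p1 | p1) = ~4/5 = 1/5
p1 & p2 = 4/5 & 3/5 = 3/5
p2 | (p1 & p2) = 3/5 | 3/5 = 3/5
~(p1 | p1) | (p2 | (p1 & p2)) = 1/5 | 3/5 = 3/5
p1 -> p1 = 4/5 -> 4/5 = 1
~p1 = ~4/5 = 1/5
~p1 & p2 = 1/5 & 3/5 = 1/5
(p1 -> p1) -> (~p1 & p2) = 1 -> 1/5 = 1/5
~p1 = ~4/5 = 1/5
p1 | p2 = 4/5 | 3/5 = 4/5
~p1 & (p1 | p2) = 1/5 & 4/5 = 1/5
((p1 -> p1) -> (~p1 & p2)) -> (~p1 & (p1 | p2)) = 1/5 -> 1/5 = 1
(~(p1 | p1) | (p2 | (p1 & p2))) | (((p1 -> p1) -> (~p1 & p2)) -> (~p1 & (p1 | p2))) = 3/5 | 1 = 1
((((~p1 & (p2 & p1)) & ((p1 & p1) | (p2 | p2))) & ((p1 & p2) | (p2 -> p1))) & ((p1 & p1) -> (~~p2 | ~p1))) | ((~(p1 | p1) | (p2 | (p1 & p2))) | (((p1 -> p1) -> (~p1 & p2)) -> (~p1 & (p1 | p2)))) = 1/5 | 1 = 1
~p2 = ~3/5 = 2/5
p1 -> ~p2 = 4/5 -> 2/5 = 3/5
~p2 = ~3/5 = 2/5
~p2 -> p1 = 2/5 -> 4/5 = 1
(p1 -> ~p2) | (~p2 -> p1) = 3/5 | 1 = 1
p2 & p1 = 3/5 & 4/5 = 3/5
~(p2 & p1) = ~3/5 = 2/5
((p1 -> ~p2) | (~p2 -> p1)) -> ~(p2 & p1) = 1 -> 2/5 = 2/5
p2 & p1 = 3/5 & 4/5 = 3/5
p1 & (p2 & p1) = 4/5 & 3/5 = 3/5
p1 & p1 = 4/5 & 4/5 = 4/5
(p1 & p1) -> p2 = 4/5 -> 3/5 = 4/5
(p1 & (p2 & p1)) & ((p1 & p1) -> p2) = 3/5 & 4/5 = 3/5
p1 -> p1 = 4/5 -> 4/5 = 1
p1 -> (p1 -> p1) = 4/5 -> 1 = 1
p1 | p2 = 4/5 | 3/5 = 4/5
(p1 -> (p1 -> p1)) & (p1 | p2) = 1 & 4/5 = 4/5
((p1 & (p2 & p1)) & ((p1 & p1) -> p2)) | ((p1 -> (p1 -> p1)) & (p1 | p2)) = 3/5 | 4/5 = 4/5
(((p1 -> ~p2) | (~p2 -> p1)) -> ~(p2 & p1)) & (((p1 & (p2 & p1)) & ((p1 & p1) -> p2)) | ((p1 -> (p1 -> p1)) & (p1 | p2))) = 2/5 & 4/5 = 2/5
(((((~p1 & (p2 & p1)) & ((p1 & p1) | (p2 | p2))) & ((p1 & p2) | (p2 -> p1))) & ((p1 & p1) -> (~~p2 | ~p1))) | ((~(p1 | p1) | (p2 | (p1 & p2))) | (((p1 -> p1) -> (~p1 & p2)) -> (~p1 & (p1 | p2))))) -> ((((p1 -> ~p2) | (~p2 -> p1)) -> ~(p2 & p1)) & (((p1 & (p2 & p1)) & ((p1 & p1) -> p2)) | ((p1 -> (p1 -> p1)) & (p1 | p2)))) = 1 -> 2/5 = 2/5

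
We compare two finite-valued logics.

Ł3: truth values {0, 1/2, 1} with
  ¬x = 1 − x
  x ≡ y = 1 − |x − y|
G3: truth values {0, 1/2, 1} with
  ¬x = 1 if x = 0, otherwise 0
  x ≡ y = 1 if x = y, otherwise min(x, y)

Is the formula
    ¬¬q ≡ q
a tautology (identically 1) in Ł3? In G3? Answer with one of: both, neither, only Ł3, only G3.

only Ł3

In Ł3: every assignment gives 1 — tautology.
In G3: at q = 1/2 the value is 1/2 — not a tautology.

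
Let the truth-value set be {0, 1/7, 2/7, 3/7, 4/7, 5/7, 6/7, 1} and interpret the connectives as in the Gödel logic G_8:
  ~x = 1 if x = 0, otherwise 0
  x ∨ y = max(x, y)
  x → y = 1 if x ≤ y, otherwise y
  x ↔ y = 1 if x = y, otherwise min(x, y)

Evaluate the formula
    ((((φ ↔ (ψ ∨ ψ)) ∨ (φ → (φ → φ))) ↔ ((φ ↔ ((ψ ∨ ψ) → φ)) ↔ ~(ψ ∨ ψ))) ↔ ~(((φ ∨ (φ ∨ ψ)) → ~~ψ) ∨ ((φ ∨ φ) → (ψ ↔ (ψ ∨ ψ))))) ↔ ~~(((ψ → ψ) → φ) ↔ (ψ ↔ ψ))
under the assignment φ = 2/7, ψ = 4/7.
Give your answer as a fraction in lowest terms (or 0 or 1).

1

ψ ∨ ψ = 4/7 ∨ 4/7 = 4/7
φ ↔ (ψ ∨ ψ) = 2/7 ↔ 4/7 = 2/7
φ → φ = 2/7 → 2/7 = 1
φ → (φ → φ) = 2/7 → 1 = 1
(φ ↔ (ψ ∨ ψ)) ∨ (φ → (φ → φ)) = 2/7 ∨ 1 = 1
ψ ∨ ψ = 4/7 ∨ 4/7 = 4/7
(ψ ∨ ψ) → φ = 4/7 → 2/7 = 2/7
φ ↔ ((ψ ∨ ψ) → φ) = 2/7 ↔ 2/7 = 1
ψ ∨ ψ = 4/7 ∨ 4/7 = 4/7
~(ψ ∨ ψ) = ~4/7 = 0
(φ ↔ ((ψ ∨ ψ) → φ)) ↔ ~(ψ ∨ ψ) = 1 ↔ 0 = 0
((φ ↔ (ψ ∨ ψ)) ∨ (φ → (φ → φ))) ↔ ((φ ↔ ((ψ ∨ ψ) → φ)) ↔ ~(ψ ∨ ψ)) = 1 ↔ 0 = 0
φ ∨ ψ = 2/7 ∨ 4/7 = 4/7
φ ∨ (φ ∨ ψ) = 2/7 ∨ 4/7 = 4/7
~ψ = ~4/7 = 0
~~ψ = ~0 = 1
(φ ∨ (φ ∨ ψ)) → ~~ψ = 4/7 → 1 = 1
φ ∨ φ = 2/7 ∨ 2/7 = 2/7
ψ ∨ ψ = 4/7 ∨ 4/7 = 4/7
ψ ↔ (ψ ∨ ψ) = 4/7 ↔ 4/7 = 1
(φ ∨ φ) → (ψ ↔ (ψ ∨ ψ)) = 2/7 → 1 = 1
((φ ∨ (φ ∨ ψ)) → ~~ψ) ∨ ((φ ∨ φ) → (ψ ↔ (ψ ∨ ψ))) = 1 ∨ 1 = 1
~(((φ ∨ (φ ∨ ψ)) → ~~ψ) ∨ ((φ ∨ φ) → (ψ ↔ (ψ ∨ ψ)))) = ~1 = 0
(((φ ↔ (ψ ∨ ψ)) ∨ (φ → (φ → φ))) ↔ ((φ ↔ ((ψ ∨ ψ) → φ)) ↔ ~(ψ ∨ ψ))) ↔ ~(((φ ∨ (φ ∨ ψ)) → ~~ψ) ∨ ((φ ∨ φ) → (ψ ↔ (ψ ∨ ψ)))) = 0 ↔ 0 = 1
ψ → ψ = 4/7 → 4/7 = 1
(ψ → ψ) → φ = 1 → 2/7 = 2/7
ψ ↔ ψ = 4/7 ↔ 4/7 = 1
((ψ → ψ) → φ) ↔ (ψ ↔ ψ) = 2/7 ↔ 1 = 2/7
~(((ψ → ψ) → φ) ↔ (ψ ↔ ψ)) = ~2/7 = 0
~~(((ψ → ψ) → φ) ↔ (ψ ↔ ψ)) = ~0 = 1
((((φ ↔ (ψ ∨ ψ)) ∨ (φ → (φ → φ))) ↔ ((φ ↔ ((ψ ∨ ψ) → φ)) ↔ ~(ψ ∨ ψ))) ↔ ~(((φ ∨ (φ ∨ ψ)) → ~~ψ) ∨ ((φ ∨ φ) → (ψ ↔ (ψ ∨ ψ))))) ↔ ~~(((ψ → ψ) → φ) ↔ (ψ ↔ ψ)) = 1 ↔ 1 = 1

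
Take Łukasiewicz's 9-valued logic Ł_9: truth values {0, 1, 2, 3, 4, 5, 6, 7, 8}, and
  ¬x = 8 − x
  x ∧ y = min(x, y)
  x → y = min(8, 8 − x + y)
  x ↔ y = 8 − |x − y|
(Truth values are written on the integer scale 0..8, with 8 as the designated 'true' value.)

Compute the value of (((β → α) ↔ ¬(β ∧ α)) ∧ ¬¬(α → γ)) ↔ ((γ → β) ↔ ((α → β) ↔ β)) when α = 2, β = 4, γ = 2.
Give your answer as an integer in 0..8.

4

β → α = 4 → 2 = 6
β ∧ α = 4 ∧ 2 = 2
¬(β ∧ α) = ¬2 = 6
(β → α) ↔ ¬(β ∧ α) = 6 ↔ 6 = 8
α → γ = 2 → 2 = 8
¬(α → γ) = ¬8 = 0
¬¬(α → γ) = ¬0 = 8
((β → α) ↔ ¬(β ∧ α)) ∧ ¬¬(α → γ) = 8 ∧ 8 = 8
γ → β = 2 → 4 = 8
α → β = 2 → 4 = 8
(α → β) ↔ β = 8 ↔ 4 = 4
(γ → β) ↔ ((α → β) ↔ β) = 8 ↔ 4 = 4
(((β → α) ↔ ¬(β ∧ α)) ∧ ¬¬(α → γ)) ↔ ((γ → β) ↔ ((α → β) ↔ β)) = 8 ↔ 4 = 4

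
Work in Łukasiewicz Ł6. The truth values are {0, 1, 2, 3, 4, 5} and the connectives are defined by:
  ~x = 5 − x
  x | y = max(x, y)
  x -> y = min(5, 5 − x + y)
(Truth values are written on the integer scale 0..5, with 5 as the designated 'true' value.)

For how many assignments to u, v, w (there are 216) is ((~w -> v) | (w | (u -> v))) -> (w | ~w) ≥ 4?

value 5: 102 assignments (counts)
value 4: 63 assignments (counts)
value 3: 51 assignments
So 165 of the 216 assignments meet the threshold.

165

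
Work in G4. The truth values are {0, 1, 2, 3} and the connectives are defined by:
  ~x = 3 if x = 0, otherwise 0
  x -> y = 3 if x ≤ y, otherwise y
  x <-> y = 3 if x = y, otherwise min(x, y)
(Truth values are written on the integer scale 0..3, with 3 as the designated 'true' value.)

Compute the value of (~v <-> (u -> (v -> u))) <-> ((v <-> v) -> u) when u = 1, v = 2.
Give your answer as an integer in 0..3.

0

~v = ~2 = 0
v -> u = 2 -> 1 = 1
u -> (v -> u) = 1 -> 1 = 3
~v <-> (u -> (v -> u)) = 0 <-> 3 = 0
v <-> v = 2 <-> 2 = 3
(v <-> v) -> u = 3 -> 1 = 1
(~v <-> (u -> (v -> u))) <-> ((v <-> v) -> u) = 0 <-> 1 = 0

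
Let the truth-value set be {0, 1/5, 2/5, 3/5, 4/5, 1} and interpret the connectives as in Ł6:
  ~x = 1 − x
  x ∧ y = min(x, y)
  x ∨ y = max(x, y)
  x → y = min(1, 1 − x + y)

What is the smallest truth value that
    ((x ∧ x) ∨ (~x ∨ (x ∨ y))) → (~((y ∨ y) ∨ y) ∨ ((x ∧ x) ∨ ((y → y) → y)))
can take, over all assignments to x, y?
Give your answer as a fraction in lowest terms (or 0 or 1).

3/5

Take x = 0, y = 2/5:
x ∧ x = 0 ∧ 0 = 0
~x = ~0 = 1
x ∨ y = 0 ∨ 2/5 = 2/5
~x ∨ (x ∨ y) = 1 ∨ 2/5 = 1
(x ∧ x) ∨ (~x ∨ (x ∨ y)) = 0 ∨ 1 = 1
y ∨ y = 2/5 ∨ 2/5 = 2/5
(y ∨ y) ∨ y = 2/5 ∨ 2/5 = 2/5
~((y ∨ y) ∨ y) = ~2/5 = 3/5
x ∧ x = 0 ∧ 0 = 0
y → y = 2/5 → 2/5 = 1
(y → y) → y = 1 → 2/5 = 2/5
(x ∧ x) ∨ ((y → y) → y) = 0 ∨ 2/5 = 2/5
~((y ∨ y) ∨ y) ∨ ((x ∧ x) ∨ ((y → y) → y)) = 3/5 ∨ 2/5 = 3/5
((x ∧ x) ∨ (~x ∨ (x ∨ y))) → (~((y ∨ y) ∨ y) ∨ ((x ∧ x) ∨ ((y → y) → y))) = 1 → 3/5 = 3/5
No assignment yields a value below 3/5, so this is the minimum.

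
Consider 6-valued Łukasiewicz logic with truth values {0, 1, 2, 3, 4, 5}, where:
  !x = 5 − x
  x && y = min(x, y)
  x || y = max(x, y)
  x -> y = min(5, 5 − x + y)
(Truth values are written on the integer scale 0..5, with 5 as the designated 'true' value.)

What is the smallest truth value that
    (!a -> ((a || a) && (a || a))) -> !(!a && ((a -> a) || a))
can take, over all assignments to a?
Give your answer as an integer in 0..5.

3

Take a = 2:
!a = !2 = 3
a || a = 2 || 2 = 2
a || a = 2 || 2 = 2
(a || a) && (a || a) = 2 && 2 = 2
!a -> ((a || a) && (a || a)) = 3 -> 2 = 4
!a = !2 = 3
a -> a = 2 -> 2 = 5
(a -> a) || a = 5 || 2 = 5
!a && ((a -> a) || a) = 3 && 5 = 3
!(!a && ((a -> a) || a)) = !3 = 2
(!a -> ((a || a) && (a || a))) -> !(!a && ((a -> a) || a)) = 4 -> 2 = 3
No assignment yields a value below 3, so this is the minimum.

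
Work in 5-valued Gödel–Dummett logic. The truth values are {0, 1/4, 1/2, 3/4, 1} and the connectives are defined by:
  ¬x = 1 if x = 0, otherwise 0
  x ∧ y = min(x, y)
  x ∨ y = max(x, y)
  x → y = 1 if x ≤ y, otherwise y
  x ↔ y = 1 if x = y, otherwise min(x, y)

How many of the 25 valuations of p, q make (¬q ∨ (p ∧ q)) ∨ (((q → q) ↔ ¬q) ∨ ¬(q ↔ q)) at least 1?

6

value 1: 6 assignments (counts)
value 3/4: 3 assignments
value 1/2: 5 assignments
value 1/4: 7 assignments
value 0: 4 assignments
So 6 of the 25 assignments meet the threshold.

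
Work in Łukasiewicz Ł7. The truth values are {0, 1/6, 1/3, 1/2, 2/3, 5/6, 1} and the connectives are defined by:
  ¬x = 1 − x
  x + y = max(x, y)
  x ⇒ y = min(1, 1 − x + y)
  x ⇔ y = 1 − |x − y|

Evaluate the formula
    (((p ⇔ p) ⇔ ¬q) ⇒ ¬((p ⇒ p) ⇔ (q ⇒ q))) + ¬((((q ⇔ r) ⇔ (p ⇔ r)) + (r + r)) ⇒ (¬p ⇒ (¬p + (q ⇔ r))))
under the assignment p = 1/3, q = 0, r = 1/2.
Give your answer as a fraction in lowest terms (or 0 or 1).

0

p ⇔ p = 1/3 ⇔ 1/3 = 1
¬q = ¬0 = 1
(p ⇔ p) ⇔ ¬q = 1 ⇔ 1 = 1
p ⇒ p = 1/3 ⇒ 1/3 = 1
q ⇒ q = 0 ⇒ 0 = 1
(p ⇒ p) ⇔ (q ⇒ q) = 1 ⇔ 1 = 1
¬((p ⇒ p) ⇔ (q ⇒ q)) = ¬1 = 0
((p ⇔ p) ⇔ ¬q) ⇒ ¬((p ⇒ p) ⇔ (q ⇒ q)) = 1 ⇒ 0 = 0
q ⇔ r = 0 ⇔ 1/2 = 1/2
p ⇔ r = 1/3 ⇔ 1/2 = 5/6
(q ⇔ r) ⇔ (p ⇔ r) = 1/2 ⇔ 5/6 = 2/3
r + r = 1/2 + 1/2 = 1/2
((q ⇔ r) ⇔ (p ⇔ r)) + (r + r) = 2/3 + 1/2 = 2/3
¬p = ¬1/3 = 2/3
¬p = ¬1/3 = 2/3
q ⇔ r = 0 ⇔ 1/2 = 1/2
¬p + (q ⇔ r) = 2/3 + 1/2 = 2/3
¬p ⇒ (¬p + (q ⇔ r)) = 2/3 ⇒ 2/3 = 1
(((q ⇔ r) ⇔ (p ⇔ r)) + (r + r)) ⇒ (¬p ⇒ (¬p + (q ⇔ r))) = 2/3 ⇒ 1 = 1
¬((((q ⇔ r) ⇔ (p ⇔ r)) + (r + r)) ⇒ (¬p ⇒ (¬p + (q ⇔ r)))) = ¬1 = 0
(((p ⇔ p) ⇔ ¬q) ⇒ ¬((p ⇒ p) ⇔ (q ⇒ q))) + ¬((((q ⇔ r) ⇔ (p ⇔ r)) + (r + r)) ⇒ (¬p ⇒ (¬p + (q ⇔ r)))) = 0 + 0 = 0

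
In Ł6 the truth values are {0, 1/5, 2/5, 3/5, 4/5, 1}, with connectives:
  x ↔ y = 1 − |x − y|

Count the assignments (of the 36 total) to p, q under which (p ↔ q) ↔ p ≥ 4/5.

value 1: 8 assignments (counts)
value 4/5: 10 assignments (counts)
value 3/5: 7 assignments
value 2/5: 6 assignments
value 1/5: 3 assignments
value 0: 2 assignments
So 18 of the 36 assignments meet the threshold.

18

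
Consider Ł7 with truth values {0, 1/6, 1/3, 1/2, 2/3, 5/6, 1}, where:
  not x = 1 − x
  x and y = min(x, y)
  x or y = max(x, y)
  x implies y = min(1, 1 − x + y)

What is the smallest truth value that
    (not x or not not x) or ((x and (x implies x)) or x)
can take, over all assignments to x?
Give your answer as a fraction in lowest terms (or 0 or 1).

1/2

Take x = 1/2:
not x = not 1/2 = 1/2
not x = not 1/2 = 1/2
not not x = not 1/2 = 1/2
not x or not not x = 1/2 or 1/2 = 1/2
x implies x = 1/2 implies 1/2 = 1
x and (x implies x) = 1/2 and 1 = 1/2
(x and (x implies x)) or x = 1/2 or 1/2 = 1/2
(not x or not not x) or ((x and (x implies x)) or x) = 1/2 or 1/2 = 1/2
No assignment yields a value below 1/2, so this is the minimum.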